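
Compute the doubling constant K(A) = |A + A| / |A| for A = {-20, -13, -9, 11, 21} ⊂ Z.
K = |A + A| / |A| = 15/5 = 3

Enumerate A + A = {a + b : a, b ∈ A}. With |A| = 5, there are |A|^2 = 25 ordered sum pairs; collecting distinct values, A + A = {-40, -33, -29, -26, -22, -18, -9, -2, 1, 2, 8, 12, 22, 32, 42}, so |A + A| = 15. Thus K = 15/5 = 3. For comparison, the minimum possible |A + A| over all 5-element sets is 2·5 − 1 = 9 (so min K = 9/5), attained only by arithmetic progressions.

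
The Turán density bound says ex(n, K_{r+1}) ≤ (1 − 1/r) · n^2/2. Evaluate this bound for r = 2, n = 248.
Turán density bound = (1/2) · 248^2/2 = 15376

Turán's theorem: ex(n, K_{r+1}) is achieved by the complete r-partite Turán graph T(n, r) with parts as balanced as possible, and is at most (1 − 1/r) · n^2/2. For r = 2, n = 248: the density bound is (1/2) · 61504/2 = 15376. Since 2 ∣ 248, the Turán graph T(248, 2) has parts of equal size 124, and its edge count e(T(248, 2)) = 15376 attains the density bound exactly.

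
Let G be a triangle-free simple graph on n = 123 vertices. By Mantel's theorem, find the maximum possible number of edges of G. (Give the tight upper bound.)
ex(123, K_3) = ⌊123^2/4⌋ = 3782

Mantel (1907): a triangle-free graph on n vertices has at most ⌊n^2/4⌋ edges, with equality for the complete bipartite graph K_{⌊n/2⌋, ⌈n/2⌉}. For n = 123: ⌊123^2/4⌋ = ⌊15129/4⌋ = 3782. The extremal graph is K_{61, 62}, which has 61·62 = 3782 edges.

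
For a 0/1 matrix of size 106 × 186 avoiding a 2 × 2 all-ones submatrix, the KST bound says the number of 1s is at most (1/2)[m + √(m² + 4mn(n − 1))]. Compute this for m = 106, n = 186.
z(106, 186; 2, 2) ≤ (1/2)[106 + √(106² + 4·106·186·185)] = (1/2)[106 + √14601076] = 1963.5677

Kővári–Sós–Turán: let r_1, ..., r_106 be the row sums and z = Σ r_i the total number of 1s. Each pair of columns can share at most one row with both entries 1 (else a 2×2 all-ones block appears), so Σ_i C(r_i, 2) ≤ C(186, 2) = 17205. By convexity Σ_i C(r_i, 2) ≥ 106·C(z/106, 2) = z(z − 106)/(2·106), giving z² − 106z − 106·186·185 ≤ 0 and hence z ≤ (1/2)[106 + √(11236 + 4·3647460)] = (1/2)[106 + √14601076] ≈ (1/2)(106 + 3821.1354) = 1963.5677.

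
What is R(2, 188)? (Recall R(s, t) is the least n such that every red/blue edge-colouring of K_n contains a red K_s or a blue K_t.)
R(2, 188) = 188

R(2, k) = k for all k ≥ 2: in a 2-colouring of K_k, either some edge is red (a red K_2) or all edges are blue (a blue K_k). And K_{187} coloured all-blue has no blue K_188, so R(2, 188) > 187. Hence R(2, 188) = 188.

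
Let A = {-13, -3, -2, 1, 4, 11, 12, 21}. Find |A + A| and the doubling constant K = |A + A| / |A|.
K = |A + A| / |A| = 29/8

Enumerate A + A = {a + b : a, b ∈ A}. With |A| = 8, there are |A|^2 = 64 ordered sum pairs; collecting distinct values, A + A = {-26, -16, -15, -12, -9, -6, -5, -4, -2, -1, 1, 2, 5, 8, 9, 10, 12, 13, 15, 16, 18, 19, 22, 23, 24, 25, 32, 33, 42}, so |A + A| = 29. Thus K = 29/8. For comparison, the minimum possible |A + A| over all 8-element sets is 2·8 − 1 = 15 (so min K = 15/8), attained only by arithmetic progressions.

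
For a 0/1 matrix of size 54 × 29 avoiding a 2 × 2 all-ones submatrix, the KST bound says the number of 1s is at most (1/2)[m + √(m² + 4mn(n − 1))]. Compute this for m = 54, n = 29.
z(54, 29; 2, 2) ≤ (1/2)[54 + √(54² + 4·54·29·28)] = (1/2)[54 + √178308] = 238.1327

Kővári–Sós–Turán: let r_1, ..., r_54 be the row sums and z = Σ r_i the total number of 1s. Each pair of columns can share at most one row with both entries 1 (else a 2×2 all-ones block appears), so Σ_i C(r_i, 2) ≤ C(29, 2) = 406. By convexity Σ_i C(r_i, 2) ≥ 54·C(z/54, 2) = z(z − 54)/(2·54), giving z² − 54z − 54·29·28 ≤ 0 and hence z ≤ (1/2)[54 + √(2916 + 4·43848)] = (1/2)[54 + √178308] ≈ (1/2)(54 + 422.2653) = 238.1327.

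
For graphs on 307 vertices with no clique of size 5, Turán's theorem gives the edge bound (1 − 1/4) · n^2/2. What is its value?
Turán density bound = (3/4) · 307^2/2 = 282747/8 ≈ 35343.375

Turán's theorem: ex(n, K_{r+1}) is achieved by the complete r-partite Turán graph T(n, r) with parts as balanced as possible, and is at most (1 − 1/r) · n^2/2. For r = 4, n = 307: the density bound is (3/4) · 94249/2 = 282747/8 ≈ 35343.375. The integer-valued extremum is e(T(307, 4)) = 35343, which is strictly less than the density bound 282747/8 since 4 ∤ 307 (the parts of T(307, 4) cannot all be equal).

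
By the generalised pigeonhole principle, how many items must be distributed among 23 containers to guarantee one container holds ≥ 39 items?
n = (39 − 1)·23 + 1 = 875

By the generalised pigeonhole principle, to guarantee some box contains ≥ r objects we need more than (r − 1) · k objects total. Threshold: n = (r − 1) · k + 1. With r = 39 and k = 23: n = 38 · 23 + 1 = 874 + 1 = 875. For n = 874 = 38 · 23, we can put exactly 38 objects in every box, avoiding 39 in any single one — so 875 is tight.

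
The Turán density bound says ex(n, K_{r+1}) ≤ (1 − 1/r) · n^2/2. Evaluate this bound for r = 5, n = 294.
Turán density bound = (4/5) · 294^2/2 = 172872/5 ≈ 34574.4

Turán's theorem: ex(n, K_{r+1}) is achieved by the complete r-partite Turán graph T(n, r) with parts as balanced as possible, and is at most (1 − 1/r) · n^2/2. For r = 5, n = 294: the density bound is (4/5) · 86436/2 = 172872/5 ≈ 34574.4. The integer-valued extremum is e(T(294, 5)) = 34574, which is strictly less than the density bound 172872/5 since 5 ∤ 294 (the parts of T(294, 5) cannot all be equal).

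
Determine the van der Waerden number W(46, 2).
W(46, 2) = 46 + 1 = 47

A 2-term AP is any pair of integers, so a monochromatic 2-AP exists iff some colour is used at least twice. With 46 colours, the colouring i ↦ i on {1, ..., 46} uses each colour once, avoiding any monochromatic pair, so W(46, 2) > 46. For {1, ..., 47}, pigeonhole forces two integers of the same colour, which form a monochromatic 2-AP. Hence W(46, 2) = 47.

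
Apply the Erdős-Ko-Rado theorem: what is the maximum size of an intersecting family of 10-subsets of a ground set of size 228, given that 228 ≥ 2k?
max |F| = C(227, 9) = 3755940526066300

The Erdős-Ko-Rado theorem states: for n ≥ 2k, an intersecting family of k-subsets of an n-element set has size at most C(n − 1, k − 1), with equality for 'star' families {A ⊆ [n] : |A| = k, i ∈ A} (fix an element i). For n = 228, k = 10: C(227, 9) = 3755940526066300.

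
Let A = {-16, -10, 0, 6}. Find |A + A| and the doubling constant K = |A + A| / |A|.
K = |A + A| / |A| = 9/4

Enumerate A + A = {a + b : a, b ∈ A}. With |A| = 4, there are |A|^2 = 16 ordered sum pairs; collecting distinct values, A + A = {-32, -26, -20, -16, -10, -4, 0, 6, 12}, so |A + A| = 9. Thus K = 9/4. For comparison, the minimum possible |A + A| over all 4-element sets is 2·4 − 1 = 7 (so min K = 7/4), attained only by arithmetic progressions.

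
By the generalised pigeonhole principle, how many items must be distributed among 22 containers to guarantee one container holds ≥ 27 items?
n = (27 − 1)·22 + 1 = 573

By the generalised pigeonhole principle, to guarantee some box contains ≥ r objects we need more than (r − 1) · k objects total. Threshold: n = (r − 1) · k + 1. With r = 27 and k = 22: n = 26 · 22 + 1 = 572 + 1 = 573. For n = 572 = 26 · 22, we can put exactly 26 objects in every box, avoiding 27 in any single one — so 573 is tight.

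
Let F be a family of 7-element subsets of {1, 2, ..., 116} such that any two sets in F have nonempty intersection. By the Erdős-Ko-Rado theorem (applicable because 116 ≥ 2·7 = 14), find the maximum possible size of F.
max |F| = C(115, 6) = 2813729380

Erdős-Ko-Rado (1961): when n ≥ 2k, max |F| = C(n−1, k−1). The bound is attained by the star {A : i ∈ A} for any fixed i ∈ [n]. Here C(116−1, 7−1) = C(115, 6) = 2813729380.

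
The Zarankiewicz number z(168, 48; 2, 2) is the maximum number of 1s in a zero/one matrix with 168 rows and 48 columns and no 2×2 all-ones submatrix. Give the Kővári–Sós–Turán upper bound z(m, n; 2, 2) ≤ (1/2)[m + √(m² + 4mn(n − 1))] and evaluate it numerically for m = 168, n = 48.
z(168, 48; 2, 2) ≤ (1/2)[168 + √(168² + 4·168·48·47)] = (1/2)[168 + √1544256] = 705.3405

Kővári–Sós–Turán: let r_1, ..., r_168 be the row sums and z = Σ r_i the total number of 1s. Each pair of columns can share at most one row with both entries 1 (else a 2×2 all-ones block appears), so Σ_i C(r_i, 2) ≤ C(48, 2) = 1128. By convexity Σ_i C(r_i, 2) ≥ 168·C(z/168, 2) = z(z − 168)/(2·168), giving z² − 168z − 168·48·47 ≤ 0 and hence z ≤ (1/2)[168 + √(28224 + 4·379008)] = (1/2)[168 + √1544256] ≈ (1/2)(168 + 1242.681) = 705.3405.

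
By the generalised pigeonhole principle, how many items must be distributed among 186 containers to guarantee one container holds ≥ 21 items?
n = (21 − 1)·186 + 1 = 3721

By the generalised pigeonhole principle, to guarantee some box contains ≥ r objects we need more than (r − 1) · k objects total. Threshold: n = (r − 1) · k + 1. With r = 21 and k = 186: n = 20 · 186 + 1 = 3720 + 1 = 3721. For n = 3720 = 20 · 186, we can put exactly 20 objects in every box, avoiding 21 in any single one — so 3721 is tight.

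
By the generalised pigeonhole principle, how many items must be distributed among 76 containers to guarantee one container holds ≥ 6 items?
n = (6 − 1)·76 + 1 = 381

By the generalised pigeonhole principle, to guarantee some box contains ≥ r objects we need more than (r − 1) · k objects total. Threshold: n = (r − 1) · k + 1. With r = 6 and k = 76: n = 5 · 76 + 1 = 380 + 1 = 381. For n = 380 = 5 · 76, we can put exactly 5 objects in every box, avoiding 6 in any single one — so 381 is tight.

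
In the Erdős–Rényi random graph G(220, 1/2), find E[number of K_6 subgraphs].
E[# K_6] = C(220, 6) · (1/2)^C(6, 2) = 147008598660 / 2^15 = 36752149665/8192 ≈ 4486346.394653

For each 6-subset S of vertices (there are C(220, 6) = 147008598660 such S), let X_S = 1 if S induces a K_6 (all C(6, 2) = 15 edges present). Then P(X_S = 1) = (1/2)^15 = 1/32768. By linearity of expectation, E[# K_6] = C(220, 6) · (1/2)^15 = 147008598660 / 32768 = 36752149665/8192 ≈ 4486346.394653.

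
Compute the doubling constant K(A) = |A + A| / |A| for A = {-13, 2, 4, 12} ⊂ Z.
K = |A + A| / |A| = 10/4 = 5/2

Enumerate A + A = {a + b : a, b ∈ A}. With |A| = 4, there are |A|^2 = 16 ordered sum pairs; collecting distinct values, A + A = {-26, -11, -9, -1, 4, 6, 8, 14, 16, 24}, so |A + A| = 10. Thus K = 10/4 = 5/2. For comparison, the minimum possible |A + A| over all 4-element sets is 2·4 − 1 = 7 (so min K = 7/4), attained only by arithmetic progressions.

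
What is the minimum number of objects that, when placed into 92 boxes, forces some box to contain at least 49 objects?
n = (49 − 1)·92 + 1 = 4417

By the generalised pigeonhole principle, to guarantee some box contains ≥ r objects we need more than (r − 1) · k objects total. Threshold: n = (r − 1) · k + 1. With r = 49 and k = 92: n = 48 · 92 + 1 = 4416 + 1 = 4417. For n = 4416 = 48 · 92, we can put exactly 48 objects in every box, avoiding 49 in any single one — so 4417 is tight.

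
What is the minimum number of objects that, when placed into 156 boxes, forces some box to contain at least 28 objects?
n = (28 − 1)·156 + 1 = 4213

By the generalised pigeonhole principle, to guarantee some box contains ≥ r objects we need more than (r − 1) · k objects total. Threshold: n = (r − 1) · k + 1. With r = 28 and k = 156: n = 27 · 156 + 1 = 4212 + 1 = 4213. For n = 4212 = 27 · 156, we can put exactly 27 objects in every box, avoiding 28 in any single one — so 4213 is tight.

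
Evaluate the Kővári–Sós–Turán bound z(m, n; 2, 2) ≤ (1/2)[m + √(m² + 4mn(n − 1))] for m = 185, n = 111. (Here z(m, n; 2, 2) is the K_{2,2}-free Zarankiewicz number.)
z(185, 111; 2, 2) ≤ (1/2)[185 + √(185² + 4·185·111·110)] = (1/2)[185 + √9069625] = 1598.2909

Kővári–Sós–Turán: let r_1, ..., r_185 be the row sums and z = Σ r_i the total number of 1s. Each pair of columns can share at most one row with both entries 1 (else a 2×2 all-ones block appears), so Σ_i C(r_i, 2) ≤ C(111, 2) = 6105. By convexity Σ_i C(r_i, 2) ≥ 185·C(z/185, 2) = z(z − 185)/(2·185), giving z² − 185z − 185·111·110 ≤ 0 and hence z ≤ (1/2)[185 + √(34225 + 4·2258850)] = (1/2)[185 + √9069625] ≈ (1/2)(185 + 3011.5818) = 1598.2909.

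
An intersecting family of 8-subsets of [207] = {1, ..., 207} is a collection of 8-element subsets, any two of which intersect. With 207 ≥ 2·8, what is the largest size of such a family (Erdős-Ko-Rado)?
max |F| = C(206, 7) = 2817696242600

Erdős-Ko-Rado (1961): when n ≥ 2k, max |F| = C(n−1, k−1). The bound is attained by the star {A : i ∈ A} for any fixed i ∈ [n]. Here C(207−1, 8−1) = C(206, 7) = 2817696242600.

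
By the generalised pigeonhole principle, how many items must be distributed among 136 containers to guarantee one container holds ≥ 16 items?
n = (16 − 1)·136 + 1 = 2041

By the generalised pigeonhole principle, to guarantee some box contains ≥ r objects we need more than (r − 1) · k objects total. Threshold: n = (r − 1) · k + 1. With r = 16 and k = 136: n = 15 · 136 + 1 = 2040 + 1 = 2041. For n = 2040 = 15 · 136, we can put exactly 15 objects in every box, avoiding 16 in any single one — so 2041 is tight.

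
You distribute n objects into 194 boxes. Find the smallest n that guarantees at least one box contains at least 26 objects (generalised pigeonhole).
n = (26 − 1)·194 + 1 = 4851

By the generalised pigeonhole principle, to guarantee some box contains ≥ r objects we need more than (r − 1) · k objects total. Threshold: n = (r − 1) · k + 1. With r = 26 and k = 194: n = 25 · 194 + 1 = 4850 + 1 = 4851. For n = 4850 = 25 · 194, we can put exactly 25 objects in every box, avoiding 26 in any single one — so 4851 is tight.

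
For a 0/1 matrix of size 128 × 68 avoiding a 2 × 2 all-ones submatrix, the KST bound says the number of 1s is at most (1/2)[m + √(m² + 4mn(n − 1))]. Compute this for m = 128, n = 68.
z(128, 68; 2, 2) ≤ (1/2)[128 + √(128² + 4·128·68·67)] = (1/2)[128 + √2349056] = 830.3315

Kővári–Sós–Turán: let r_1, ..., r_128 be the row sums and z = Σ r_i the total number of 1s. Each pair of columns can share at most one row with both entries 1 (else a 2×2 all-ones block appears), so Σ_i C(r_i, 2) ≤ C(68, 2) = 2278. By convexity Σ_i C(r_i, 2) ≥ 128·C(z/128, 2) = z(z − 128)/(2·128), giving z² − 128z − 128·68·67 ≤ 0 and hence z ≤ (1/2)[128 + √(16384 + 4·583168)] = (1/2)[128 + √2349056] ≈ (1/2)(128 + 1532.663) = 830.3315.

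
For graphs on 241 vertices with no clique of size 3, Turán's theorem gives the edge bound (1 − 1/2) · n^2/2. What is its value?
Turán density bound = (1/2) · 241^2/2 = 58081/4 ≈ 14520.25

Turán's theorem: ex(n, K_{r+1}) is achieved by the complete r-partite Turán graph T(n, r) with parts as balanced as possible, and is at most (1 − 1/r) · n^2/2. For r = 2, n = 241: the density bound is (1/2) · 58081/2 = 58081/4 ≈ 14520.25. The integer-valued extremum is e(T(241, 2)) = 14520, which is strictly less than the density bound 58081/4 since 2 ∤ 241 (the parts of T(241, 2) cannot all be equal).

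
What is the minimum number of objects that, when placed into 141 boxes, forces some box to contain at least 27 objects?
n = (27 − 1)·141 + 1 = 3667

By the generalised pigeonhole principle, to guarantee some box contains ≥ r objects we need more than (r − 1) · k objects total. Threshold: n = (r − 1) · k + 1. With r = 27 and k = 141: n = 26 · 141 + 1 = 3666 + 1 = 3667. For n = 3666 = 26 · 141, we can put exactly 26 objects in every box, avoiding 27 in any single one — so 3667 is tight.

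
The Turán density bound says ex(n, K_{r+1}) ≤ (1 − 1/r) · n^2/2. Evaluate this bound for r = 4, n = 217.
Turán density bound = (3/4) · 217^2/2 = 141267/8 ≈ 17658.375

Turán's theorem: ex(n, K_{r+1}) is achieved by the complete r-partite Turán graph T(n, r) with parts as balanced as possible, and is at most (1 − 1/r) · n^2/2. For r = 4, n = 217: the density bound is (3/4) · 47089/2 = 141267/8 ≈ 17658.375. The integer-valued extremum is e(T(217, 4)) = 17658, which is strictly less than the density bound 141267/8 since 4 ∤ 217 (the parts of T(217, 4) cannot all be equal).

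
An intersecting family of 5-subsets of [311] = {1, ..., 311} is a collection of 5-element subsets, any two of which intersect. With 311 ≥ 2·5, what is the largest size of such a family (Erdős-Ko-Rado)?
max |F| = C(310, 4) = 377396635

Erdős-Ko-Rado (1961): when n ≥ 2k, max |F| = C(n−1, k−1). The bound is attained by the star {A : i ∈ A} for any fixed i ∈ [n]. Here C(311−1, 5−1) = C(310, 4) = 377396635.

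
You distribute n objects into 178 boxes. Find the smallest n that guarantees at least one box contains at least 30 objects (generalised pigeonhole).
n = (30 − 1)·178 + 1 = 5163

By the generalised pigeonhole principle, to guarantee some box contains ≥ r objects we need more than (r − 1) · k objects total. Threshold: n = (r − 1) · k + 1. With r = 30 and k = 178: n = 29 · 178 + 1 = 5162 + 1 = 5163. For n = 5162 = 29 · 178, we can put exactly 29 objects in every box, avoiding 30 in any single one — so 5163 is tight.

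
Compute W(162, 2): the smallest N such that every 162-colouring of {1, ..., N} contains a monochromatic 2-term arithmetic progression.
W(162, 2) = 162 + 1 = 163

A 2-term AP is any pair of integers, so a monochromatic 2-AP exists iff some colour is used at least twice. With 162 colours, the colouring i ↦ i on {1, ..., 162} uses each colour once, avoiding any monochromatic pair, so W(162, 2) > 162. For {1, ..., 163}, pigeonhole forces two integers of the same colour, which form a monochromatic 2-AP. Hence W(162, 2) = 163.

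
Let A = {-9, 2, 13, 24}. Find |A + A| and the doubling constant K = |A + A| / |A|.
K = |A + A| / |A| = 7/4

Enumerate A + A = {a + b : a, b ∈ A}. With |A| = 4, there are |A|^2 = 16 ordered sum pairs; collecting distinct values, A + A = {-18, -7, 4, 15, 26, 37, 48}, so |A + A| = 7. Thus K = 7/4. Here |A + A| = 2|A| − 1 = 7, the minimum possible — so K = 7/4 is minimal, which holds iff A is an arithmetic progression.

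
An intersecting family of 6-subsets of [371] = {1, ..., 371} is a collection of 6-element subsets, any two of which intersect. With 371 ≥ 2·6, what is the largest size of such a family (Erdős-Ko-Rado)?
max |F| = C(370, 5) = 56239546824

Erdős-Ko-Rado (1961): when n ≥ 2k, max |F| = C(n−1, k−1). The bound is attained by the star {A : i ∈ A} for any fixed i ∈ [n]. Here C(371−1, 6−1) = C(370, 5) = 56239546824.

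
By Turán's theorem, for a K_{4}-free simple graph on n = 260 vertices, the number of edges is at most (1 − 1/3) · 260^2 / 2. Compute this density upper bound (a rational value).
Turán density bound = (2/3) · 260^2/2 = 67600/3 ≈ 22533.3333

Turán's theorem: ex(n, K_{r+1}) is achieved by the complete r-partite Turán graph T(n, r) with parts as balanced as possible, and is at most (1 − 1/r) · n^2/2. For r = 3, n = 260: the density bound is (2/3) · 67600/2 = 67600/3 ≈ 22533.3333. The integer-valued extremum is e(T(260, 3)) = 22533, which is strictly less than the density bound 67600/3 since 3 ∤ 260 (the parts of T(260, 3) cannot all be equal).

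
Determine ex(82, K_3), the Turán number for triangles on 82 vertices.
ex(82, K_3) = ⌊82^2/4⌋ = 1681

Mantel (1907): a triangle-free graph on n vertices has at most ⌊n^2/4⌋ edges, with equality for the complete bipartite graph K_{⌊n/2⌋, ⌈n/2⌉}. For n = 82: ⌊82^2/4⌋ = ⌊6724/4⌋ = 1681. The extremal graph is K_{41, 41}, which has 41·41 = 1681 edges.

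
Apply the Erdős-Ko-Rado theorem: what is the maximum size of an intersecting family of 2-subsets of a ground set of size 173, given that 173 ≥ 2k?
max |F| = C(172, 1) = 172

The Erdős-Ko-Rado theorem states: for n ≥ 2k, an intersecting family of k-subsets of an n-element set has size at most C(n − 1, k − 1), with equality for 'star' families {A ⊆ [n] : |A| = k, i ∈ A} (fix an element i). For n = 173, k = 2: C(172, 1) = 172.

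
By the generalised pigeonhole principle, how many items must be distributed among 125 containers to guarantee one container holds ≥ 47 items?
n = (47 − 1)·125 + 1 = 5751

By the generalised pigeonhole principle, to guarantee some box contains ≥ r objects we need more than (r − 1) · k objects total. Threshold: n = (r − 1) · k + 1. With r = 47 and k = 125: n = 46 · 125 + 1 = 5750 + 1 = 5751. For n = 5750 = 46 · 125, we can put exactly 46 objects in every box, avoiding 47 in any single one — so 5751 is tight.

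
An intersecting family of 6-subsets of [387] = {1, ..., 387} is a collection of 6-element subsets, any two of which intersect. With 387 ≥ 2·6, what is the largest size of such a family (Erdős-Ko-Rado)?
max |F| = C(386, 5) = 69576110912

The Erdős-Ko-Rado theorem states: for n ≥ 2k, an intersecting family of k-subsets of an n-element set has size at most C(n − 1, k − 1), with equality for 'star' families {A ⊆ [n] : |A| = k, i ∈ A} (fix an element i). For n = 387, k = 6: C(386, 5) = 69576110912.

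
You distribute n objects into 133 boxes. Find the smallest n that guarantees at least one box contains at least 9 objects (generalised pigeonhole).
n = (9 − 1)·133 + 1 = 1065

By the generalised pigeonhole principle, to guarantee some box contains ≥ r objects we need more than (r − 1) · k objects total. Threshold: n = (r − 1) · k + 1. With r = 9 and k = 133: n = 8 · 133 + 1 = 1064 + 1 = 1065. For n = 1064 = 8 · 133, we can put exactly 8 objects in every box, avoiding 9 in any single one — so 1065 is tight.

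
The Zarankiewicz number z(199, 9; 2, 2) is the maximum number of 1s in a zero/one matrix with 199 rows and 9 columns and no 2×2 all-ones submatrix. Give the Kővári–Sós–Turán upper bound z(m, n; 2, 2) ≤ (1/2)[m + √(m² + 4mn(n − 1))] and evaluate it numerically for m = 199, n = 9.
z(199, 9; 2, 2) ≤ (1/2)[199 + √(199² + 4·199·9·8)] = (1/2)[199 + √96913] = 255.1543

Kővári–Sós–Turán: let r_1, ..., r_199 be the row sums and z = Σ r_i the total number of 1s. Each pair of columns can share at most one row with both entries 1 (else a 2×2 all-ones block appears), so Σ_i C(r_i, 2) ≤ C(9, 2) = 36. By convexity Σ_i C(r_i, 2) ≥ 199·C(z/199, 2) = z(z − 199)/(2·199), giving z² − 199z − 199·9·8 ≤ 0 and hence z ≤ (1/2)[199 + √(39601 + 4·14328)] = (1/2)[199 + √96913] ≈ (1/2)(199 + 311.3085) = 255.1543.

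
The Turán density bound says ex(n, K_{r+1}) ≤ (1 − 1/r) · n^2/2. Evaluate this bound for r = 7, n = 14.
Turán density bound = (6/7) · 14^2/2 = 84

Turán's theorem: ex(n, K_{r+1}) is achieved by the complete r-partite Turán graph T(n, r) with parts as balanced as possible, and is at most (1 − 1/r) · n^2/2. For r = 7, n = 14: the density bound is (6/7) · 196/2 = 84. Since 7 ∣ 14, the Turán graph T(14, 7) has parts of equal size 2, and its edge count e(T(14, 7)) = 84 attains the density bound exactly.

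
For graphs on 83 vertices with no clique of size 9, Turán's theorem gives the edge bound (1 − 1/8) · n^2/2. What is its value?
Turán density bound = (7/8) · 83^2/2 = 48223/16 ≈ 3013.9375

Turán's theorem: ex(n, K_{r+1}) is achieved by the complete r-partite Turán graph T(n, r) with parts as balanced as possible, and is at most (1 − 1/r) · n^2/2. For r = 8, n = 83: the density bound is (7/8) · 6889/2 = 48223/16 ≈ 3013.9375. The integer-valued extremum is e(T(83, 8)) = 3013, which is strictly less than the density bound 48223/16 since 8 ∤ 83 (the parts of T(83, 8) cannot all be equal).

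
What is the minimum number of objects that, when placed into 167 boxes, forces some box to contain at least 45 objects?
n = (45 − 1)·167 + 1 = 7349

By the generalised pigeonhole principle, to guarantee some box contains ≥ r objects we need more than (r − 1) · k objects total. Threshold: n = (r − 1) · k + 1. With r = 45 and k = 167: n = 44 · 167 + 1 = 7348 + 1 = 7349. For n = 7348 = 44 · 167, we can put exactly 44 objects in every box, avoiding 45 in any single one — so 7349 is tight.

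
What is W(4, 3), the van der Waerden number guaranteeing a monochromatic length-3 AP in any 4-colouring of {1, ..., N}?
W(4, 3) = 76

This is a classical value, W(4, 3) = 76, established by combining an explicit 4-colouring of {1, ..., 75} with no monochromatic 3-AP (giving the lower bound W(4, 3) > 75) and a finite case analysis / exhaustive computer search showing every 4-colouring of {1, ..., 76} has such an AP.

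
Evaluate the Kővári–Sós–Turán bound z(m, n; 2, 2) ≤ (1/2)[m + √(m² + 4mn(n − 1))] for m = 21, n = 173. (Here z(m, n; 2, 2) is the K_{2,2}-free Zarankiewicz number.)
z(21, 173; 2, 2) ≤ (1/2)[21 + √(21² + 4·21·173·172)] = (1/2)[21 + √2499945] = 801.0607

Kővári–Sós–Turán: let r_1, ..., r_21 be the row sums and z = Σ r_i the total number of 1s. Each pair of columns can share at most one row with both entries 1 (else a 2×2 all-ones block appears), so Σ_i C(r_i, 2) ≤ C(173, 2) = 14878. By convexity Σ_i C(r_i, 2) ≥ 21·C(z/21, 2) = z(z − 21)/(2·21), giving z² − 21z − 21·173·172 ≤ 0 and hence z ≤ (1/2)[21 + √(441 + 4·624876)] = (1/2)[21 + √2499945] ≈ (1/2)(21 + 1581.1214) = 801.0607.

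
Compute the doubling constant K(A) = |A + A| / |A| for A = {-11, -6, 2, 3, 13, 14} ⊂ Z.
K = |A + A| / |A| = 20/6 = 10/3

Enumerate A + A = {a + b : a, b ∈ A}. With |A| = 6, there are |A|^2 = 36 ordered sum pairs; collecting distinct values, A + A = {-22, -17, -12, -9, -8, -4, -3, 2, 3, 4, 5, 6, 7, 8, 15, 16, 17, 26, 27, 28}, so |A + A| = 20. Thus K = 20/6 = 10/3. For comparison, the minimum possible |A + A| over all 6-element sets is 2·6 − 1 = 11 (so min K = 11/6), attained only by arithmetic progressions.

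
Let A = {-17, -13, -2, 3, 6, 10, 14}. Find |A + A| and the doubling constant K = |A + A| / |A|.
K = |A + A| / |A| = 23/7

Enumerate A + A = {a + b : a, b ∈ A}. With |A| = 7, there are |A|^2 = 49 ordered sum pairs; collecting distinct values, A + A = {-34, -30, -26, -19, -15, -14, -11, -10, -7, -4, -3, 1, 4, 6, 8, 9, 12, 13, 16, 17, 20, 24, 28}, so |A + A| = 23. Thus K = 23/7. For comparison, the minimum possible |A + A| over all 7-element sets is 2·7 − 1 = 13 (so min K = 13/7), attained only by arithmetic progressions.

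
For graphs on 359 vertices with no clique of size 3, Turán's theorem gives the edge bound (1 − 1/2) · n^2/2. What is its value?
Turán density bound = (1/2) · 359^2/2 = 128881/4 ≈ 32220.25

Turán's theorem: ex(n, K_{r+1}) is achieved by the complete r-partite Turán graph T(n, r) with parts as balanced as possible, and is at most (1 − 1/r) · n^2/2. For r = 2, n = 359: the density bound is (1/2) · 128881/2 = 128881/4 ≈ 32220.25. The integer-valued extremum is e(T(359, 2)) = 32220, which is strictly less than the density bound 128881/4 since 2 ∤ 359 (the parts of T(359, 2) cannot all be equal).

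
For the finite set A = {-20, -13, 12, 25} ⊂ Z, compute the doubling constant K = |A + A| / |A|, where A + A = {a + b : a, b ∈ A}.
K = |A + A| / |A| = 10/4 = 5/2

Enumerate A + A = {a + b : a, b ∈ A}. With |A| = 4, there are |A|^2 = 16 ordered sum pairs; collecting distinct values, A + A = {-40, -33, -26, -8, -1, 5, 12, 24, 37, 50}, so |A + A| = 10. Thus K = 10/4 = 5/2. For comparison, the minimum possible |A + A| over all 4-element sets is 2·4 − 1 = 7 (so min K = 7/4), attained only by arithmetic progressions.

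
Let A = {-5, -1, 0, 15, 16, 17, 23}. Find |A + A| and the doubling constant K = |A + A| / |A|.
K = |A + A| / |A| = 25/7

Enumerate A + A = {a + b : a, b ∈ A}. With |A| = 7, there are |A|^2 = 49 ordered sum pairs; collecting distinct values, A + A = {-10, -6, -5, -2, -1, 0, 10, 11, 12, 14, 15, 16, 17, 18, 22, 23, 30, 31, 32, 33, 34, 38, 39, 40, 46}, so |A + A| = 25. Thus K = 25/7. For comparison, the minimum possible |A + A| over all 7-element sets is 2·7 − 1 = 13 (so min K = 13/7), attained only by arithmetic progressions.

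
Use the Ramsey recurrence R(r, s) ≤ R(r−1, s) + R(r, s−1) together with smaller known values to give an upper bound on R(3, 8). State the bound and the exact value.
R(3, 8) ≤ R(2, 8) + R(3, 7) = 8 + 23 = 31; exact value R(3, 8) = 28.

The Erdős–Szekeres recurrence R(r, s) ≤ R(r−1, s) + R(r, s−1) applied to (r, s) = (3, 8) gives
  R(3, 8) ≤ R(2, 8) + R(3, 7) = 8 + 23 = 31.
(Recall R(2, k) = k and R is symmetric.) The recurrence is not tight here (it gives 31, but the exact value is R(3, 8) = 28); the tight upper bound requires a sharper argument than the simple recurrence, combined with a lower-bound construction on K_{27}.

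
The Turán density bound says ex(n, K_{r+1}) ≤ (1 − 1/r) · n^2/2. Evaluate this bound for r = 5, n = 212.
Turán density bound = (4/5) · 212^2/2 = 89888/5 ≈ 17977.6

Turán's theorem: ex(n, K_{r+1}) is achieved by the complete r-partite Turán graph T(n, r) with parts as balanced as possible, and is at most (1 − 1/r) · n^2/2. For r = 5, n = 212: the density bound is (4/5) · 44944/2 = 89888/5 ≈ 17977.6. The integer-valued extremum is e(T(212, 5)) = 17977, which is strictly less than the density bound 89888/5 since 5 ∤ 212 (the parts of T(212, 5) cannot all be equal).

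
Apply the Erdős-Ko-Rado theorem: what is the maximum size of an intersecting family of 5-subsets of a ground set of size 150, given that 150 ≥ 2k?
max |F| = C(149, 4) = 19720001

Erdős-Ko-Rado (1961): when n ≥ 2k, max |F| = C(n−1, k−1). The bound is attained by the star {A : i ∈ A} for any fixed i ∈ [n]. Here C(150−1, 5−1) = C(149, 4) = 19720001.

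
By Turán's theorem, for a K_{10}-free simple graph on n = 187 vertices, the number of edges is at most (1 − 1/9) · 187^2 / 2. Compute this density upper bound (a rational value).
Turán density bound = (8/9) · 187^2/2 = 139876/9 ≈ 15541.7778

Turán's theorem: ex(n, K_{r+1}) is achieved by the complete r-partite Turán graph T(n, r) with parts as balanced as possible, and is at most (1 − 1/r) · n^2/2. For r = 9, n = 187: the density bound is (8/9) · 34969/2 = 139876/9 ≈ 15541.7778. The integer-valued extremum is e(T(187, 9)) = 15541, which is strictly less than the density bound 139876/9 since 9 ∤ 187 (the parts of T(187, 9) cannot all be equal).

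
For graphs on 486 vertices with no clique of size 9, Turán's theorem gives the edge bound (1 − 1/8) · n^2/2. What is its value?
Turán density bound = (7/8) · 486^2/2 = 413343/4 ≈ 103335.75

Turán's theorem: ex(n, K_{r+1}) is achieved by the complete r-partite Turán graph T(n, r) with parts as balanced as possible, and is at most (1 − 1/r) · n^2/2. For r = 8, n = 486: the density bound is (7/8) · 236196/2 = 413343/4 ≈ 103335.75. The integer-valued extremum is e(T(486, 8)) = 103335, which is strictly less than the density bound 413343/4 since 8 ∤ 486 (the parts of T(486, 8) cannot all be equal).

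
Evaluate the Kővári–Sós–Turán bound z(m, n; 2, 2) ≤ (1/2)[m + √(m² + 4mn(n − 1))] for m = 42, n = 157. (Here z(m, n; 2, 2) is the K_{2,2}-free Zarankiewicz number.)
z(42, 157; 2, 2) ≤ (1/2)[42 + √(42² + 4·42·157·156)] = (1/2)[42 + √4116420] = 1035.4481

Kővári–Sós–Turán: let r_1, ..., r_42 be the row sums and z = Σ r_i the total number of 1s. Each pair of columns can share at most one row with both entries 1 (else a 2×2 all-ones block appears), so Σ_i C(r_i, 2) ≤ C(157, 2) = 12246. By convexity Σ_i C(r_i, 2) ≥ 42·C(z/42, 2) = z(z − 42)/(2·42), giving z² − 42z − 42·157·156 ≤ 0 and hence z ≤ (1/2)[42 + √(1764 + 4·1028664)] = (1/2)[42 + √4116420] ≈ (1/2)(42 + 2028.8963) = 1035.4481.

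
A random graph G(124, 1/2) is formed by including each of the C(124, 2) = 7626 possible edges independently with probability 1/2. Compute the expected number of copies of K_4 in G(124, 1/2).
E[# K_4] = C(124, 4) · (1/2)^C(4, 2) = 9381251 / 2^6 = 146582.046875

For each 4-subset S of vertices (there are C(124, 4) = 9381251 such S), let X_S = 1 if S induces a K_4 (all C(4, 2) = 6 edges present). Then P(X_S = 1) = (1/2)^6 = 1/64. By linearity of expectation, E[# K_4] = C(124, 4) · (1/2)^6 = 9381251 / 64 = 146582.046875.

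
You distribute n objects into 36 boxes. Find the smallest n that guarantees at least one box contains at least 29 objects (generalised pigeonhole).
n = (29 − 1)·36 + 1 = 1009

By the generalised pigeonhole principle, to guarantee some box contains ≥ r objects we need more than (r − 1) · k objects total. Threshold: n = (r − 1) · k + 1. With r = 29 and k = 36: n = 28 · 36 + 1 = 1008 + 1 = 1009. For n = 1008 = 28 · 36, we can put exactly 28 objects in every box, avoiding 29 in any single one — so 1009 is tight.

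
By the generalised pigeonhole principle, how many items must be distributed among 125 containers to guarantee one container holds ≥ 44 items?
n = (44 − 1)·125 + 1 = 5376

By the generalised pigeonhole principle, to guarantee some box contains ≥ r objects we need more than (r − 1) · k objects total. Threshold: n = (r − 1) · k + 1. With r = 44 and k = 125: n = 43 · 125 + 1 = 5375 + 1 = 5376. For n = 5375 = 43 · 125, we can put exactly 43 objects in every box, avoiding 44 in any single one — so 5376 is tight.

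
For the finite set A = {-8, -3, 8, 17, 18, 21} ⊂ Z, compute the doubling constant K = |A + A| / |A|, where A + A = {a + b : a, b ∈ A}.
K = |A + A| / |A| = 21/6 = 7/2

Enumerate A + A = {a + b : a, b ∈ A}. With |A| = 6, there are |A|^2 = 36 ordered sum pairs; collecting distinct values, A + A = {-16, -11, -6, 0, 5, 9, 10, 13, 14, 15, 16, 18, 25, 26, 29, 34, 35, 36, 38, 39, 42}, so |A + A| = 21. Thus K = 21/6 = 7/2. For comparison, the minimum possible |A + A| over all 6-element sets is 2·6 − 1 = 11 (so min K = 11/6), attained only by arithmetic progressions.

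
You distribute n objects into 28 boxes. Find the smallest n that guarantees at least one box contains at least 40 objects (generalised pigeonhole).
n = (40 − 1)·28 + 1 = 1093

By the generalised pigeonhole principle, to guarantee some box contains ≥ r objects we need more than (r − 1) · k objects total. Threshold: n = (r − 1) · k + 1. With r = 40 and k = 28: n = 39 · 28 + 1 = 1092 + 1 = 1093. For n = 1092 = 39 · 28, we can put exactly 39 objects in every box, avoiding 40 in any single one — so 1093 is tight.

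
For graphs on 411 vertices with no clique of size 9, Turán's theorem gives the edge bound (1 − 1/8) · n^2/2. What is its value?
Turán density bound = (7/8) · 411^2/2 = 1182447/16 ≈ 73902.9375

Turán's theorem: ex(n, K_{r+1}) is achieved by the complete r-partite Turán graph T(n, r) with parts as balanced as possible, and is at most (1 − 1/r) · n^2/2. For r = 8, n = 411: the density bound is (7/8) · 168921/2 = 1182447/16 ≈ 73902.9375. The integer-valued extremum is e(T(411, 8)) = 73902, which is strictly less than the density bound 1182447/16 since 8 ∤ 411 (the parts of T(411, 8) cannot all be equal).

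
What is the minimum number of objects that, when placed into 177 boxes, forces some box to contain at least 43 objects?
n = (43 − 1)·177 + 1 = 7435

By the generalised pigeonhole principle, to guarantee some box contains ≥ r objects we need more than (r − 1) · k objects total. Threshold: n = (r − 1) · k + 1. With r = 43 and k = 177: n = 42 · 177 + 1 = 7434 + 1 = 7435. For n = 7434 = 42 · 177, we can put exactly 42 objects in every box, avoiding 43 in any single one — so 7435 is tight.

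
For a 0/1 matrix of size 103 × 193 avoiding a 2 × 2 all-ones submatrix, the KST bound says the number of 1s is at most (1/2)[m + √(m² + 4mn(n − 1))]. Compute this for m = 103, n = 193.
z(103, 193; 2, 2) ≤ (1/2)[103 + √(103² + 4·103·193·192)] = (1/2)[103 + √15277681] = 2005.8337

Kővári–Sós–Turán: let r_1, ..., r_103 be the row sums and z = Σ r_i the total number of 1s. Each pair of columns can share at most one row with both entries 1 (else a 2×2 all-ones block appears), so Σ_i C(r_i, 2) ≤ C(193, 2) = 18528. By convexity Σ_i C(r_i, 2) ≥ 103·C(z/103, 2) = z(z − 103)/(2·103), giving z² − 103z − 103·193·192 ≤ 0 and hence z ≤ (1/2)[103 + √(10609 + 4·3816768)] = (1/2)[103 + √15277681] ≈ (1/2)(103 + 3908.6674) = 2005.8337.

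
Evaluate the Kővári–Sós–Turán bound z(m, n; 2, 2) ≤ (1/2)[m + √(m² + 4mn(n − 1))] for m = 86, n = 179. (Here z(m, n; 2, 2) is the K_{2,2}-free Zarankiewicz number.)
z(86, 179; 2, 2) ≤ (1/2)[86 + √(86² + 4·86·179·178)] = (1/2)[86 + √10967924] = 1698.8928

Kővári–Sós–Turán: let r_1, ..., r_86 be the row sums and z = Σ r_i the total number of 1s. Each pair of columns can share at most one row with both entries 1 (else a 2×2 all-ones block appears), so Σ_i C(r_i, 2) ≤ C(179, 2) = 15931. By convexity Σ_i C(r_i, 2) ≥ 86·C(z/86, 2) = z(z − 86)/(2·86), giving z² − 86z − 86·179·178 ≤ 0 and hence z ≤ (1/2)[86 + √(7396 + 4·2740132)] = (1/2)[86 + √10967924] ≈ (1/2)(86 + 3311.7856) = 1698.8928.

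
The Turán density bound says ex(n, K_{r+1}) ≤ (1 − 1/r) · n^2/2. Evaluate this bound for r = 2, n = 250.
Turán density bound = (1/2) · 250^2/2 = 15625

Turán's theorem: ex(n, K_{r+1}) is achieved by the complete r-partite Turán graph T(n, r) with parts as balanced as possible, and is at most (1 − 1/r) · n^2/2. For r = 2, n = 250: the density bound is (1/2) · 62500/2 = 15625. Since 2 ∣ 250, the Turán graph T(250, 2) has parts of equal size 125, and its edge count e(T(250, 2)) = 15625 attains the density bound exactly.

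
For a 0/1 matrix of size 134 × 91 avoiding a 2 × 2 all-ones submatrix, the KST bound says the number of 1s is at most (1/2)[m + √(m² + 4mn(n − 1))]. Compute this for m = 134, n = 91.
z(134, 91; 2, 2) ≤ (1/2)[134 + √(134² + 4·134·91·90)] = (1/2)[134 + √4407796] = 1116.7376

Kővári–Sós–Turán: let r_1, ..., r_134 be the row sums and z = Σ r_i the total number of 1s. Each pair of columns can share at most one row with both entries 1 (else a 2×2 all-ones block appears), so Σ_i C(r_i, 2) ≤ C(91, 2) = 4095. By convexity Σ_i C(r_i, 2) ≥ 134·C(z/134, 2) = z(z − 134)/(2·134), giving z² − 134z − 134·91·90 ≤ 0 and hence z ≤ (1/2)[134 + √(17956 + 4·1097460)] = (1/2)[134 + √4407796] ≈ (1/2)(134 + 2099.4752) = 1116.7376.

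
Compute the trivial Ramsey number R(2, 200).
R(2, 200) = 200

R(2, k) = k for all k ≥ 2: in a 2-colouring of K_k, either some edge is red (a red K_2) or all edges are blue (a blue K_k). And K_{199} coloured all-blue has no blue K_200, so R(2, 200) > 199. Hence R(2, 200) = 200.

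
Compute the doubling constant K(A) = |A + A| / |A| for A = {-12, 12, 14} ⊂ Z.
K = |A + A| / |A| = 6/3 = 2

Enumerate A + A = {a + b : a, b ∈ A}. With |A| = 3, there are |A|^2 = 9 ordered sum pairs; collecting distinct values, A + A = {-24, 0, 2, 24, 26, 28}, so |A + A| = 6. Thus K = 6/3 = 2. For comparison, the minimum possible |A + A| over all 3-element sets is 2·3 − 1 = 5 (so min K = 5/3), attained only by arithmetic progressions.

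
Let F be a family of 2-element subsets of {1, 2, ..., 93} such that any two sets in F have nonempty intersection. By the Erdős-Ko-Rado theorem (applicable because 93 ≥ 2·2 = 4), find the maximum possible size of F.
max |F| = C(92, 1) = 92

Erdős-Ko-Rado (1961): when n ≥ 2k, max |F| = C(n−1, k−1). The bound is attained by the star {A : i ∈ A} for any fixed i ∈ [n]. Here C(93−1, 2−1) = C(92, 1) = 92.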